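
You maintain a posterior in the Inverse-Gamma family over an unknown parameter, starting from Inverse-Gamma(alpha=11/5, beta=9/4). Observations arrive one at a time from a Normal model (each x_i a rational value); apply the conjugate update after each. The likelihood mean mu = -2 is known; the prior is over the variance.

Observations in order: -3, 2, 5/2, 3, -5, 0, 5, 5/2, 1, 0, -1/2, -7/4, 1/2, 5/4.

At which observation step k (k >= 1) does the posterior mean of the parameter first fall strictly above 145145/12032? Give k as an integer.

k = 7

obs 1: x=-3 → posterior Inverse-Gamma(27/10, 11/4)
obs 2: x=2 → posterior Inverse-Gamma(16/5, 43/4)
obs 3: x=5/2 → posterior Inverse-Gamma(37/10, 167/8)
obs 4: x=3 → posterior Inverse-Gamma(21/5, 267/8)
obs 5: x=-5 → posterior Inverse-Gamma(47/10, 303/8)
obs 6: x=0 → posterior Inverse-Gamma(26/5, 319/8)
obs 7: x=5 → posterior Inverse-Gamma(57/10, 515/8)
obs 8: x=5/2 → posterior Inverse-Gamma(31/5, 149/2)
obs 9: x=1 → posterior Inverse-Gamma(67/10, 79)
obs 10: x=0 → posterior Inverse-Gamma(36/5, 81)
obs 11: x=-1/2 → posterior Inverse-Gamma(77/10, 657/8)
obs 12: x=-7/4 → posterior Inverse-Gamma(41/5, 2629/32)
obs 13: x=1/2 → posterior Inverse-Gamma(87/10, 2729/32)
obs 14: x=5/4 → posterior Inverse-Gamma(46/5, 1449/16)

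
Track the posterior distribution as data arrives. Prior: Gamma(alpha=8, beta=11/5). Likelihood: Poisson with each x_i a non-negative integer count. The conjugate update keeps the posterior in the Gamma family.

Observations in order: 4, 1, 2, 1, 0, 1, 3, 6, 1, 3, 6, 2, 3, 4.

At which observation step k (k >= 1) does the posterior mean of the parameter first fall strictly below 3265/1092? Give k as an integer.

k = 3

obs 1: x=4 → posterior Gamma(12, 16/5)
obs 2: x=1 → posterior Gamma(13, 21/5)
obs 3: x=2 → posterior Gamma(15, 26/5)
obs 4: x=1 → posterior Gamma(16, 31/5)
obs 5: x=0 → posterior Gamma(16, 36/5)
obs 6: x=1 → posterior Gamma(17, 41/5)
obs 7: x=3 → posterior Gamma(20, 46/5)
obs 8: x=6 → posterior Gamma(26, 51/5)
obs 9: x=1 → posterior Gamma(27, 56/5)
obs 10: x=3 → posterior Gamma(30, 61/5)
obs 11: x=6 → posterior Gamma(36, 66/5)
obs 12: x=2 → posterior Gamma(38, 71/5)
obs 13: x=3 → posterior Gamma(41, 76/5)
obs 14: x=4 → posterior Gamma(45, 81/5)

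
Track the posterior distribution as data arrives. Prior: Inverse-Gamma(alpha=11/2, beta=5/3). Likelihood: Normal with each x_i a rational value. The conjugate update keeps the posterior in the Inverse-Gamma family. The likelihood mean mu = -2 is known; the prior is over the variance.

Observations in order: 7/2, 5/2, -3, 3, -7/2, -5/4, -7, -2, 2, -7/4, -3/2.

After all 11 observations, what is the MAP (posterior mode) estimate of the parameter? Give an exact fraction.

obs 1: x=7/2 → posterior Inverse-Gamma(6, 403/24)
obs 2: x=5/2 → posterior Inverse-Gamma(13/2, 323/12)
obs 3: x=-3 → posterior Inverse-Gamma(7, 329/12)
obs 4: x=3 → posterior Inverse-Gamma(15/2, 479/12)
obs 5: x=-7/2 → posterior Inverse-Gamma(8, 985/24)
obs 6: x=-5/4 → posterior Inverse-Gamma(17/2, 3967/96)
obs 7: x=-7 → posterior Inverse-Gamma(9, 5167/96)
obs 8: x=-2 → posterior Inverse-Gamma(19/2, 5167/96)
obs 9: x=2 → posterior Inverse-Gamma(10, 5935/96)
obs 10: x=-7/4 → posterior Inverse-Gamma(21/2, 2969/48)
obs 11: x=-3/2 → posterior Inverse-Gamma(11, 2975/48)

2975/576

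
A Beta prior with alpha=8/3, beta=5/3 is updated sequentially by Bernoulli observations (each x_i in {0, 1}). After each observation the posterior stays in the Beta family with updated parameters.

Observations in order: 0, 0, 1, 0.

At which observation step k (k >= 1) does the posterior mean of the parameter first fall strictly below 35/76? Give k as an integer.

k = 2

obs 1: x=0 → posterior Beta(8/3, 8/3)
obs 2: x=0 → posterior Beta(8/3, 11/3)
obs 3: x=1 → posterior Beta(11/3, 11/3)
obs 4: x=0 → posterior Beta(11/3, 14/3)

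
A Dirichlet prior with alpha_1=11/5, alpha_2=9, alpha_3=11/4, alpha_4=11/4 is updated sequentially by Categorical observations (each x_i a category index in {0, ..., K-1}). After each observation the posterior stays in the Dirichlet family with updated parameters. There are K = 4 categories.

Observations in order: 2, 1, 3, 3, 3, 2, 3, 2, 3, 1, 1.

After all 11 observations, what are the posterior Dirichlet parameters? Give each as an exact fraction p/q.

obs 1: x=2 → posterior Dirichlet(11/5, 9, 15/4, 11/4)
obs 2: x=1 → posterior Dirichlet(11/5, 10, 15/4, 11/4)
obs 3: x=3 → posterior Dirichlet(11/5, 10, 15/4, 15/4)
obs 4: x=3 → posterior Dirichlet(11/5, 10, 15/4, 19/4)
obs 5: x=3 → posterior Dirichlet(11/5, 10, 15/4, 23/4)
obs 6: x=2 → posterior Dirichlet(11/5, 10, 19/4, 23/4)
obs 7: x=3 → posterior Dirichlet(11/5, 10, 19/4, 27/4)
obs 8: x=2 → posterior Dirichlet(11/5, 10, 23/4, 27/4)
obs 9: x=3 → posterior Dirichlet(11/5, 10, 23/4, 31/4)
obs 10: x=1 → posterior Dirichlet(11/5, 11, 23/4, 31/4)
obs 11: x=1 → posterior Dirichlet(11/5, 12, 23/4, 31/4)

alpha_1=11/5, alpha_2=12, alpha_3=23/4, alpha_4=31/4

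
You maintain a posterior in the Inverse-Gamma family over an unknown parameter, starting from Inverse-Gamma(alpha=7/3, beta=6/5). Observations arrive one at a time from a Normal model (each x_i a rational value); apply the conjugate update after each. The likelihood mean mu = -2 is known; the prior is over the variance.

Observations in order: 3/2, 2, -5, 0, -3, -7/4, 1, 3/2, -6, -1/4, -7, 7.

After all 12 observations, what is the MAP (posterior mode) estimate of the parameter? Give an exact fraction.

obs 1: x=3/2 → posterior Inverse-Gamma(17/6, 293/40)
obs 2: x=2 → posterior Inverse-Gamma(10/3, 613/40)
obs 3: x=-5 → posterior Inverse-Gamma(23/6, 793/40)
obs 4: x=0 → posterior Inverse-Gamma(13/3, 873/40)
obs 5: x=-3 → posterior Inverse-Gamma(29/6, 893/40)
obs 6: x=-7/4 → posterior Inverse-Gamma(16/3, 3577/160)
obs 7: x=1 → posterior Inverse-Gamma(35/6, 4297/160)
obs 8: x=3/2 → posterior Inverse-Gamma(19/3, 5277/160)
obs 9: x=-6 → posterior Inverse-Gamma(41/6, 6557/160)
obs 10: x=-1/4 → posterior Inverse-Gamma(22/3, 3401/80)
obs 11: x=-7 → posterior Inverse-Gamma(47/6, 4401/80)
obs 12: x=7 → posterior Inverse-Gamma(25/3, 7641/80)

22923/2240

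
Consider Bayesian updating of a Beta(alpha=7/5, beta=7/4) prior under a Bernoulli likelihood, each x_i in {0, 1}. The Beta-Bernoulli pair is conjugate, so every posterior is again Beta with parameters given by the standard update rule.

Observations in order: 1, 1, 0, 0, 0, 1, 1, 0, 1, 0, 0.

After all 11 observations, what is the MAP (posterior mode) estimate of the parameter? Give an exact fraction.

obs 1: x=1 → posterior Beta(12/5, 7/4)
obs 2: x=1 → posterior Beta(17/5, 7/4)
obs 3: x=0 → posterior Beta(17/5, 11/4)
obs 4: x=0 → posterior Beta(17/5, 15/4)
obs 5: x=0 → posterior Beta(17/5, 19/4)
obs 6: x=1 → posterior Beta(22/5, 19/4)
obs 7: x=1 → posterior Beta(27/5, 19/4)
obs 8: x=0 → posterior Beta(27/5, 23/4)
obs 9: x=1 → posterior Beta(32/5, 23/4)
obs 10: x=0 → posterior Beta(32/5, 27/4)
obs 11: x=0 → posterior Beta(32/5, 31/4)

4/9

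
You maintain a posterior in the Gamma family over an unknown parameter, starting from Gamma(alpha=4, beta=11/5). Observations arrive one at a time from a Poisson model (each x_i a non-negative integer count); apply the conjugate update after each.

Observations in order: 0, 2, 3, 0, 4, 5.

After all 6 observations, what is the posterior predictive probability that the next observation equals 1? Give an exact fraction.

4823051893538930296035897128445/19559998010842339229540938416128

obs 1: x=0 → posterior Gamma(4, 16/5)
obs 2: x=2 → posterior Gamma(6, 21/5)
obs 3: x=3 → posterior Gamma(9, 26/5)
obs 4: x=0 → posterior Gamma(9, 31/5)
obs 5: x=4 → posterior Gamma(13, 36/5)
obs 6: x=5 → posterior Gamma(18, 41/5)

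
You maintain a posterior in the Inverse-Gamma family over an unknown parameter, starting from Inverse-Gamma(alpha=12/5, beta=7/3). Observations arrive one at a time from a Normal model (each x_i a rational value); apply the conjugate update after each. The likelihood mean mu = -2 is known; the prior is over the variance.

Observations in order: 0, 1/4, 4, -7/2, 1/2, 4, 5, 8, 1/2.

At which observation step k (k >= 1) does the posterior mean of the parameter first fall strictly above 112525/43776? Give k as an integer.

k = 2

obs 1: x=0 → posterior Inverse-Gamma(29/10, 13/3)
obs 2: x=1/4 → posterior Inverse-Gamma(17/5, 659/96)
obs 3: x=4 → posterior Inverse-Gamma(39/10, 2387/96)
obs 4: x=-7/2 → posterior Inverse-Gamma(22/5, 2495/96)
obs 5: x=1/2 → posterior Inverse-Gamma(49/10, 2795/96)
obs 6: x=4 → posterior Inverse-Gamma(27/5, 4523/96)
obs 7: x=5 → posterior Inverse-Gamma(59/10, 6875/96)
obs 8: x=8 → posterior Inverse-Gamma(32/5, 11675/96)
obs 9: x=1/2 → posterior Inverse-Gamma(69/10, 11975/96)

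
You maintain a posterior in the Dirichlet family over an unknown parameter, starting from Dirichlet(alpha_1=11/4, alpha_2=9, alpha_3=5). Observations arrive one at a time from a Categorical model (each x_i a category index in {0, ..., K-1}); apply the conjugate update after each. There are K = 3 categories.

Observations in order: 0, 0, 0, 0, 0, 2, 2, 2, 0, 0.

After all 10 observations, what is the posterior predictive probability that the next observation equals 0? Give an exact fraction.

39/107

obs 1: x=0 → posterior Dirichlet(15/4, 9, 5)
obs 2: x=0 → posterior Dirichlet(19/4, 9, 5)
obs 3: x=0 → posterior Dirichlet(23/4, 9, 5)
obs 4: x=0 → posterior Dirichlet(27/4, 9, 5)
obs 5: x=0 → posterior Dirichlet(31/4, 9, 5)
obs 6: x=2 → posterior Dirichlet(31/4, 9, 6)
obs 7: x=2 → posterior Dirichlet(31/4, 9, 7)
obs 8: x=2 → posterior Dirichlet(31/4, 9, 8)
obs 9: x=0 → posterior Dirichlet(35/4, 9, 8)
obs 10: x=0 → posterior Dirichlet(39/4, 9, 8)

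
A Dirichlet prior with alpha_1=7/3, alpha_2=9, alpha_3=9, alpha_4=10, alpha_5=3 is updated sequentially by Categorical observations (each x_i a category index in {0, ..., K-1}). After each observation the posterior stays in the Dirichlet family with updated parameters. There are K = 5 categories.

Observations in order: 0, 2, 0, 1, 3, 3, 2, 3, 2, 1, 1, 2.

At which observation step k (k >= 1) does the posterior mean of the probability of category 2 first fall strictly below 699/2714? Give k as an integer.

obs 1: x=0 → posterior Dirichlet(10/3, 9, 9, 10, 3)
obs 2: x=2 → posterior Dirichlet(10/3, 9, 10, 10, 3)
obs 3: x=0 → posterior Dirichlet(13/3, 9, 10, 10, 3)
obs 4: x=1 → posterior Dirichlet(13/3, 10, 10, 10, 3)
obs 5: x=3 → posterior Dirichlet(13/3, 10, 10, 11, 3)
obs 6: x=3 → posterior Dirichlet(13/3, 10, 10, 12, 3)
obs 7: x=2 → posterior Dirichlet(13/3, 10, 11, 12, 3)
obs 8: x=3 → posterior Dirichlet(13/3, 10, 11, 13, 3)
obs 9: x=2 → posterior Dirichlet(13/3, 10, 12, 13, 3)
obs 10: x=1 → posterior Dirichlet(13/3, 11, 12, 13, 3)
obs 11: x=1 → posterior Dirichlet(13/3, 12, 12, 13, 3)
obs 12: x=2 → posterior Dirichlet(13/3, 12, 13, 13, 3)

k = 6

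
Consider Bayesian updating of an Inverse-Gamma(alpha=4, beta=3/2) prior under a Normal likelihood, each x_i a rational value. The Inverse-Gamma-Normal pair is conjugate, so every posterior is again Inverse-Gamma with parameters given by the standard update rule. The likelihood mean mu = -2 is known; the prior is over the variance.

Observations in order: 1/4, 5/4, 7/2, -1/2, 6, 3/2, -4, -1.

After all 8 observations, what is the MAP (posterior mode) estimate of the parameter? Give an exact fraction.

353/48

obs 1: x=1/4 → posterior Inverse-Gamma(9/2, 129/32)
obs 2: x=5/4 → posterior Inverse-Gamma(5, 149/16)
obs 3: x=7/2 → posterior Inverse-Gamma(11/2, 391/16)
obs 4: x=-1/2 → posterior Inverse-Gamma(6, 409/16)
obs 5: x=6 → posterior Inverse-Gamma(13/2, 921/16)
obs 6: x=3/2 → posterior Inverse-Gamma(7, 1019/16)
obs 7: x=-4 → posterior Inverse-Gamma(15/2, 1051/16)
obs 8: x=-1 → posterior Inverse-Gamma(8, 1059/16)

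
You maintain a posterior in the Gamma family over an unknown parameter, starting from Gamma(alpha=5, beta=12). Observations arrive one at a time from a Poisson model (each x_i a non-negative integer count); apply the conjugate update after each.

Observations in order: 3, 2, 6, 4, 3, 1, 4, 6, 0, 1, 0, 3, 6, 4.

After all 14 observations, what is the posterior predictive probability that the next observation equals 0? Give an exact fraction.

obs 1: x=3 → posterior Gamma(8, 13)
obs 2: x=2 → posterior Gamma(10, 14)
obs 3: x=6 → posterior Gamma(16, 15)
obs 4: x=4 → posterior Gamma(20, 16)
obs 5: x=3 → posterior Gamma(23, 17)
obs 6: x=1 → posterior Gamma(24, 18)
obs 7: x=4 → posterior Gamma(28, 19)
obs 8: x=6 → posterior Gamma(34, 20)
obs 9: x=0 → posterior Gamma(34, 21)
obs 10: x=1 → posterior Gamma(35, 22)
obs 11: x=0 → posterior Gamma(35, 23)
obs 12: x=3 → posterior Gamma(38, 24)
obs 13: x=6 → posterior Gamma(44, 25)
obs 14: x=4 → posterior Gamma(48, 26)

82931725705091616965254232438514566604250680379656647571775292440576/507528786056415600719754159741696356908742250191663887263627442114881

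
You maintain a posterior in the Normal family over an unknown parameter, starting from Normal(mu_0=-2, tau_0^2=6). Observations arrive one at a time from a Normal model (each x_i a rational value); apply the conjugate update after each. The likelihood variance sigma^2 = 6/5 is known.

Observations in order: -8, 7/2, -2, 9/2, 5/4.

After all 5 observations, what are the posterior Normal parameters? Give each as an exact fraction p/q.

mu_0=-23/104, tau_0^2=3/13

obs 1: x=-8 → posterior Normal(-7, 1)
obs 2: x=7/2 → posterior Normal(-49/22, 6/11)
obs 3: x=-2 → posterior Normal(-69/32, 3/8)
obs 4: x=9/2 → posterior Normal(-4/7, 2/7)
obs 5: x=5/4 → posterior Normal(-23/104, 3/13)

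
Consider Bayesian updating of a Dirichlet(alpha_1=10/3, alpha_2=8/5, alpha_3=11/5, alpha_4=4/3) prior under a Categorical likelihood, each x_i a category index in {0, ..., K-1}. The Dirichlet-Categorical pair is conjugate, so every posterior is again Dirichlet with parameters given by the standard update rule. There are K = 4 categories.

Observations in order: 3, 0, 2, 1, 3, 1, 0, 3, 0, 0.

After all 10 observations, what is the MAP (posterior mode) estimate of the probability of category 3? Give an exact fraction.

obs 1: x=3 → posterior Dirichlet(10/3, 8/5, 11/5, 7/3)
obs 2: x=0 → posterior Dirichlet(13/3, 8/5, 11/5, 7/3)
obs 3: x=2 → posterior Dirichlet(13/3, 8/5, 16/5, 7/3)
obs 4: x=1 → posterior Dirichlet(13/3, 13/5, 16/5, 7/3)
obs 5: x=3 → posterior Dirichlet(13/3, 13/5, 16/5, 10/3)
obs 6: x=1 → posterior Dirichlet(13/3, 18/5, 16/5, 10/3)
obs 7: x=0 → posterior Dirichlet(16/3, 18/5, 16/5, 10/3)
obs 8: x=3 → posterior Dirichlet(16/3, 18/5, 16/5, 13/3)
obs 9: x=0 → posterior Dirichlet(19/3, 18/5, 16/5, 13/3)
obs 10: x=0 → posterior Dirichlet(22/3, 18/5, 16/5, 13/3)

50/217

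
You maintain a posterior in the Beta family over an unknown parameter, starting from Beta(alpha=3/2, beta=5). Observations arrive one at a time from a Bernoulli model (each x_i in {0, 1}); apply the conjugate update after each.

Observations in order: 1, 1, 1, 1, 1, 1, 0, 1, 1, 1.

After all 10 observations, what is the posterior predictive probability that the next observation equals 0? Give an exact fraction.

obs 1: x=1 → posterior Beta(5/2, 5)
obs 2: x=1 → posterior Beta(7/2, 5)
obs 3: x=1 → posterior Beta(9/2, 5)
obs 4: x=1 → posterior Beta(11/2, 5)
obs 5: x=1 → posterior Beta(13/2, 5)
obs 6: x=1 → posterior Beta(15/2, 5)
obs 7: x=0 → posterior Beta(15/2, 6)
obs 8: x=1 → posterior Beta(17/2, 6)
obs 9: x=1 → posterior Beta(19/2, 6)
obs 10: x=1 → posterior Beta(21/2, 6)

4/11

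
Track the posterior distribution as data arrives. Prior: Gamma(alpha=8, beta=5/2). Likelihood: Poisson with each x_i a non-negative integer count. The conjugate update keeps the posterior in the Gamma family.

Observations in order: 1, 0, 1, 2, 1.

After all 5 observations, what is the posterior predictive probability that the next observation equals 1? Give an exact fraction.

50601071777343750/168377826559400929

obs 1: x=1 → posterior Gamma(9, 7/2)
obs 2: x=0 → posterior Gamma(9, 9/2)
obs 3: x=1 → posterior Gamma(10, 11/2)
obs 4: x=2 → posterior Gamma(12, 13/2)
obs 5: x=1 → posterior Gamma(13, 15/2)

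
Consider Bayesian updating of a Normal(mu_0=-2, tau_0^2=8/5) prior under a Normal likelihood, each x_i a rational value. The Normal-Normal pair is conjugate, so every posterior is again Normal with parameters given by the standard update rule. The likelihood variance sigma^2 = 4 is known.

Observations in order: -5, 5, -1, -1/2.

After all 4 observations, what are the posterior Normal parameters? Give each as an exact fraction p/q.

mu_0=-1, tau_0^2=8/13

obs 1: x=-5 → posterior Normal(-20/7, 8/7)
obs 2: x=5 → posterior Normal(-10/9, 8/9)
obs 3: x=-1 → posterior Normal(-12/11, 8/11)
obs 4: x=-1/2 → posterior Normal(-1, 8/13)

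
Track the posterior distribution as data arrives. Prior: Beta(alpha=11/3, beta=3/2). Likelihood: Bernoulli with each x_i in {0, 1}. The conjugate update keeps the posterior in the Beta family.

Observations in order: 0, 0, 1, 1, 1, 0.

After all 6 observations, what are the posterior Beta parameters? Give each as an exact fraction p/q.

obs 1: x=0 → posterior Beta(11/3, 5/2)
obs 2: x=0 → posterior Beta(11/3, 7/2)
obs 3: x=1 → posterior Beta(14/3, 7/2)
obs 4: x=1 → posterior Beta(17/3, 7/2)
obs 5: x=1 → posterior Beta(20/3, 7/2)
obs 6: x=0 → posterior Beta(20/3, 9/2)

alpha=20/3, beta=9/2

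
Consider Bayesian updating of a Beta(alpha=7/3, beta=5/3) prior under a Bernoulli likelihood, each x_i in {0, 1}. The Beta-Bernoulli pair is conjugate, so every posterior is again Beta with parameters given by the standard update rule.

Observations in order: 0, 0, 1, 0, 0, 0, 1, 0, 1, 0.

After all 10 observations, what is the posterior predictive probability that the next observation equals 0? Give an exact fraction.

obs 1: x=0 → posterior Beta(7/3, 8/3)
obs 2: x=0 → posterior Beta(7/3, 11/3)
obs 3: x=1 → posterior Beta(10/3, 11/3)
obs 4: x=0 → posterior Beta(10/3, 14/3)
obs 5: x=0 → posterior Beta(10/3, 17/3)
obs 6: x=0 → posterior Beta(10/3, 20/3)
obs 7: x=1 → posterior Beta(13/3, 20/3)
obs 8: x=0 → posterior Beta(13/3, 23/3)
obs 9: x=1 → posterior Beta(16/3, 23/3)
obs 10: x=0 → posterior Beta(16/3, 26/3)

13/21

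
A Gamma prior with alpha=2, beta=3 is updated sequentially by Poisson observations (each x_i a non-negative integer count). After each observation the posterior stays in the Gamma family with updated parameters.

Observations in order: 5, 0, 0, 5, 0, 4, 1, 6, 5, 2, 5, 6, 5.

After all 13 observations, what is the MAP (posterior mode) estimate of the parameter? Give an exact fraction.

obs 1: x=5 → posterior Gamma(7, 4)
obs 2: x=0 → posterior Gamma(7, 5)
obs 3: x=0 → posterior Gamma(7, 6)
obs 4: x=5 → posterior Gamma(12, 7)
obs 5: x=0 → posterior Gamma(12, 8)
obs 6: x=4 → posterior Gamma(16, 9)
obs 7: x=1 → posterior Gamma(17, 10)
obs 8: x=6 → posterior Gamma(23, 11)
obs 9: x=5 → posterior Gamma(28, 12)
obs 10: x=2 → posterior Gamma(30, 13)
obs 11: x=5 → posterior Gamma(35, 14)
obs 12: x=6 → posterior Gamma(41, 15)
obs 13: x=5 → posterior Gamma(46, 16)

45/16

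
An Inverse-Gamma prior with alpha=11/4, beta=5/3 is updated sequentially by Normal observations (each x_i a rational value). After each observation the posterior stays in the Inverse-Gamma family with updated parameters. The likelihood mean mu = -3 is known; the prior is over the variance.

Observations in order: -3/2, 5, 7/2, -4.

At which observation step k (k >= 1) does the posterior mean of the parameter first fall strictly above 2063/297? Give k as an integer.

k = 2

obs 1: x=-3/2 → posterior Inverse-Gamma(13/4, 67/24)
obs 2: x=5 → posterior Inverse-Gamma(15/4, 835/24)
obs 3: x=7/2 → posterior Inverse-Gamma(17/4, 671/12)
obs 4: x=-4 → posterior Inverse-Gamma(19/4, 677/12)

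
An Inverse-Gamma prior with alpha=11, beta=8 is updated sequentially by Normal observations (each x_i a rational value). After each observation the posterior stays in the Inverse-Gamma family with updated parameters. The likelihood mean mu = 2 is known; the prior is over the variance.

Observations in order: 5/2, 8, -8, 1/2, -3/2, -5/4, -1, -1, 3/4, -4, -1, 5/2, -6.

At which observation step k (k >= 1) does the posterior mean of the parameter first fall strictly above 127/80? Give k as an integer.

k = 2

obs 1: x=5/2 → posterior Inverse-Gamma(23/2, 65/8)
obs 2: x=8 → posterior Inverse-Gamma(12, 209/8)
obs 3: x=-8 → posterior Inverse-Gamma(25/2, 609/8)
obs 4: x=1/2 → posterior Inverse-Gamma(13, 309/4)
obs 5: x=-3/2 → posterior Inverse-Gamma(27/2, 667/8)
obs 6: x=-5/4 → posterior Inverse-Gamma(14, 2837/32)
obs 7: x=-1 → posterior Inverse-Gamma(29/2, 2981/32)
obs 8: x=-1 → posterior Inverse-Gamma(15, 3125/32)
obs 9: x=3/4 → posterior Inverse-Gamma(31/2, 1575/16)
obs 10: x=-4 → posterior Inverse-Gamma(16, 1863/16)
obs 11: x=-1 → posterior Inverse-Gamma(33/2, 1935/16)
obs 12: x=5/2 → posterior Inverse-Gamma(17, 1937/16)
obs 13: x=-6 → posterior Inverse-Gamma(35/2, 2449/16)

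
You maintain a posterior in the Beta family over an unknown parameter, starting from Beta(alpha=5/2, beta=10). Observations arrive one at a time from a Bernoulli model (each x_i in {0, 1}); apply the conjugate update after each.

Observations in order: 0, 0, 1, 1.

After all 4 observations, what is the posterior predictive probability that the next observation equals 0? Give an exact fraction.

8/11

obs 1: x=0 → posterior Beta(5/2, 11)
obs 2: x=0 → posterior Beta(5/2, 12)
obs 3: x=1 → posterior Beta(7/2, 12)
obs 4: x=1 → posterior Beta(9/2, 12)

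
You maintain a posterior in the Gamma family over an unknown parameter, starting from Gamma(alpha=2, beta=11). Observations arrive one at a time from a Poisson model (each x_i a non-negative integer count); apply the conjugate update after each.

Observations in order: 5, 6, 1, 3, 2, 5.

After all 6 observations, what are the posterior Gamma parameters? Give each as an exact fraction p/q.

obs 1: x=5 → posterior Gamma(7, 12)
obs 2: x=6 → posterior Gamma(13, 13)
obs 3: x=1 → posterior Gamma(14, 14)
obs 4: x=3 → posterior Gamma(17, 15)
obs 5: x=2 → posterior Gamma(19, 16)
obs 6: x=5 → posterior Gamma(24, 17)

alpha=24, beta=17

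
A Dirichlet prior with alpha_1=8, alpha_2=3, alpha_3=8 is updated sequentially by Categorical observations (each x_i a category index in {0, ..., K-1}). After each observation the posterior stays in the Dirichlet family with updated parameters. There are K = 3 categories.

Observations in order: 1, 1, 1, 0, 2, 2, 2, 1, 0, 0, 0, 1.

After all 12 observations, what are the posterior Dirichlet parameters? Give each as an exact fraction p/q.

alpha_1=12, alpha_2=8, alpha_3=11

obs 1: x=1 → posterior Dirichlet(8, 4, 8)
obs 2: x=1 → posterior Dirichlet(8, 5, 8)
obs 3: x=1 → posterior Dirichlet(8, 6, 8)
obs 4: x=0 → posterior Dirichlet(9, 6, 8)
obs 5: x=2 → posterior Dirichlet(9, 6, 9)
obs 6: x=2 → posterior Dirichlet(9, 6, 10)
obs 7: x=2 → posterior Dirichlet(9, 6, 11)
obs 8: x=1 → posterior Dirichlet(9, 7, 11)
obs 9: x=0 → posterior Dirichlet(10, 7, 11)
obs 10: x=0 → posterior Dirichlet(11, 7, 11)
obs 11: x=0 → posterior Dirichlet(12, 7, 11)
obs 12: x=1 → posterior Dirichlet(12, 8, 11)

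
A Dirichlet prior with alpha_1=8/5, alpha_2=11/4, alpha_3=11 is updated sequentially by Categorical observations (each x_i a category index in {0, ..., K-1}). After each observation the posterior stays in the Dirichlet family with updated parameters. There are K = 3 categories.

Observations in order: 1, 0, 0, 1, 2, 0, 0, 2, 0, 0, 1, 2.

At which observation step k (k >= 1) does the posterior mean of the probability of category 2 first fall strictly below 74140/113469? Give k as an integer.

k = 2

obs 1: x=1 → posterior Dirichlet(8/5, 15/4, 11)
obs 2: x=0 → posterior Dirichlet(13/5, 15/4, 11)
obs 3: x=0 → posterior Dirichlet(18/5, 15/4, 11)
obs 4: x=1 → posterior Dirichlet(18/5, 19/4, 11)
obs 5: x=2 → posterior Dirichlet(18/5, 19/4, 12)
obs 6: x=0 → posterior Dirichlet(23/5, 19/4, 12)
obs 7: x=0 → posterior Dirichlet(28/5, 19/4, 12)
obs 8: x=2 → posterior Dirichlet(28/5, 19/4, 13)
obs 9: x=0 → posterior Dirichlet(33/5, 19/4, 13)
obs 10: x=0 → posterior Dirichlet(38/5, 19/4, 13)
obs 11: x=1 → posterior Dirichlet(38/5, 23/4, 13)
obs 12: x=2 → posterior Dirichlet(38/5, 23/4, 14)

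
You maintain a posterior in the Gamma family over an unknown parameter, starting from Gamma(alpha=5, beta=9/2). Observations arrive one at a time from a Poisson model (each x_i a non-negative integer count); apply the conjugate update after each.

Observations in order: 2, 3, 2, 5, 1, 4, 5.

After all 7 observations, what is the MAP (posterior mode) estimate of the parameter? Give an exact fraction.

52/23

obs 1: x=2 → posterior Gamma(7, 11/2)
obs 2: x=3 → posterior Gamma(10, 13/2)
obs 3: x=2 → posterior Gamma(12, 15/2)
obs 4: x=5 → posterior Gamma(17, 17/2)
obs 5: x=1 → posterior Gamma(18, 19/2)
obs 6: x=4 → posterior Gamma(22, 21/2)
obs 7: x=5 → posterior Gamma(27, 23/2)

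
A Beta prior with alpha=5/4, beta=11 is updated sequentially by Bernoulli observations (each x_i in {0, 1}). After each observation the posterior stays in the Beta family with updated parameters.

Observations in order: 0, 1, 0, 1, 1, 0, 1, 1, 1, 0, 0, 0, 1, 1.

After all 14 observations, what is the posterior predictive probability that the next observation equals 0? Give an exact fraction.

obs 1: x=0 → posterior Beta(5/4, 12)
obs 2: x=1 → posterior Beta(9/4, 12)
obs 3: x=0 → posterior Beta(9/4, 13)
obs 4: x=1 → posterior Beta(13/4, 13)
obs 5: x=1 → posterior Beta(17/4, 13)
obs 6: x=0 → posterior Beta(17/4, 14)
obs 7: x=1 → posterior Beta(21/4, 14)
obs 8: x=1 → posterior Beta(25/4, 14)
obs 9: x=1 → posterior Beta(29/4, 14)
obs 10: x=0 → posterior Beta(29/4, 15)
obs 11: x=0 → posterior Beta(29/4, 16)
obs 12: x=0 → posterior Beta(29/4, 17)
obs 13: x=1 → posterior Beta(33/4, 17)
obs 14: x=1 → posterior Beta(37/4, 17)

68/105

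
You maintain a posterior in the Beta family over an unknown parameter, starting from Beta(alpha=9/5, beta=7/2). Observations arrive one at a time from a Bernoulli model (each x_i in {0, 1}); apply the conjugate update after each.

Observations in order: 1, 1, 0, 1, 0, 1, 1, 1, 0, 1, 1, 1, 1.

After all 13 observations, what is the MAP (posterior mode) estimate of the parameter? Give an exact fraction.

108/163

obs 1: x=1 → posterior Beta(14/5, 7/2)
obs 2: x=1 → posterior Beta(19/5, 7/2)
obs 3: x=0 → posterior Beta(19/5, 9/2)
obs 4: x=1 → posterior Beta(24/5, 9/2)
obs 5: x=0 → posterior Beta(24/5, 11/2)
obs 6: x=1 → posterior Beta(29/5, 11/2)
obs 7: x=1 → posterior Beta(34/5, 11/2)
obs 8: x=1 → posterior Beta(39/5, 11/2)
obs 9: x=0 → posterior Beta(39/5, 13/2)
obs 10: x=1 → posterior Beta(44/5, 13/2)
obs 11: x=1 → posterior Beta(49/5, 13/2)
obs 12: x=1 → posterior Beta(54/5, 13/2)
obs 13: x=1 → posterior Beta(59/5, 13/2)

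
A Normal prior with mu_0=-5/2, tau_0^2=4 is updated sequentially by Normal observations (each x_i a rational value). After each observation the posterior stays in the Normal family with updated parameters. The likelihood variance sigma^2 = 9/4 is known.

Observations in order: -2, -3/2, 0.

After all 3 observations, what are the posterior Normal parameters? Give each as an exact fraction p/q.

obs 1: x=-2 → posterior Normal(-109/50, 36/25)
obs 2: x=-3/2 → posterior Normal(-157/82, 36/41)
obs 3: x=0 → posterior Normal(-157/114, 12/19)

mu_0=-157/114, tau_0^2=12/19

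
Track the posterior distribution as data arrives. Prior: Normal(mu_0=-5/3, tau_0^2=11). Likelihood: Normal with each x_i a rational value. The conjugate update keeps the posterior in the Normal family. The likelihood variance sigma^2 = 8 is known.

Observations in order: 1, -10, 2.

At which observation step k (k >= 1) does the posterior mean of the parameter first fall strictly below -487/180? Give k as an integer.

obs 1: x=1 → posterior Normal(-7/57, 88/19)
obs 2: x=-10 → posterior Normal(-337/90, 44/15)
obs 3: x=2 → posterior Normal(-271/123, 88/41)

k = 2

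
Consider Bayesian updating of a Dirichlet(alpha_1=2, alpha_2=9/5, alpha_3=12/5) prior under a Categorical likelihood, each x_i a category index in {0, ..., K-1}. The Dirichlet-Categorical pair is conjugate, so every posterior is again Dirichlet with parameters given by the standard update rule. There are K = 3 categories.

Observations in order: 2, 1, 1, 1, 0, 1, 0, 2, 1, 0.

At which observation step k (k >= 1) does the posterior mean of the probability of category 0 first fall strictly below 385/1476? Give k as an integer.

k = 2

obs 1: x=2 → posterior Dirichlet(2, 9/5, 17/5)
obs 2: x=1 → posterior Dirichlet(2, 14/5, 17/5)
obs 3: x=1 → posterior Dirichlet(2, 19/5, 17/5)
obs 4: x=1 → posterior Dirichlet(2, 24/5, 17/5)
obs 5: x=0 → posterior Dirichlet(3, 24/5, 17/5)
obs 6: x=1 → posterior Dirichlet(3, 29/5, 17/5)
obs 7: x=0 → posterior Dirichlet(4, 29/5, 17/5)
obs 8: x=2 → posterior Dirichlet(4, 29/5, 22/5)
obs 9: x=1 → posterior Dirichlet(4, 34/5, 22/5)
obs 10: x=0 → posterior Dirichlet(5, 34/5, 22/5)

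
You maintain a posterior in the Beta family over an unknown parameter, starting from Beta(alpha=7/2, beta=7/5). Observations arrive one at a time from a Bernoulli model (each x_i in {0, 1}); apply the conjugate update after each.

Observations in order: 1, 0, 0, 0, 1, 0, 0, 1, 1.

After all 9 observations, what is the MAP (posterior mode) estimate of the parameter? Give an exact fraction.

obs 1: x=1 → posterior Beta(9/2, 7/5)
obs 2: x=0 → posterior Beta(9/2, 12/5)
obs 3: x=0 → posterior Beta(9/2, 17/5)
obs 4: x=0 → posterior Beta(9/2, 22/5)
obs 5: x=1 → posterior Beta(11/2, 22/5)
obs 6: x=0 → posterior Beta(11/2, 27/5)
obs 7: x=0 → posterior Beta(11/2, 32/5)
obs 8: x=1 → posterior Beta(13/2, 32/5)
obs 9: x=1 → posterior Beta(15/2, 32/5)

65/119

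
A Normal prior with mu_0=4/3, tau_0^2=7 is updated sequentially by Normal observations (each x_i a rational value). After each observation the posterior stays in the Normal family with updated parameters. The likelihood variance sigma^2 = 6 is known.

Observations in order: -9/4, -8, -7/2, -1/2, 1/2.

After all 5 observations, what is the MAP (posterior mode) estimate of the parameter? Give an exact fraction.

obs 1: x=-9/4 → posterior Normal(-31/52, 42/13)
obs 2: x=-8 → posterior Normal(-51/16, 21/10)
obs 3: x=-7/2 → posterior Normal(-353/108, 14/9)
obs 4: x=-1/2 → posterior Normal(-367/136, 21/17)
obs 5: x=1/2 → posterior Normal(-353/164, 42/41)

-353/164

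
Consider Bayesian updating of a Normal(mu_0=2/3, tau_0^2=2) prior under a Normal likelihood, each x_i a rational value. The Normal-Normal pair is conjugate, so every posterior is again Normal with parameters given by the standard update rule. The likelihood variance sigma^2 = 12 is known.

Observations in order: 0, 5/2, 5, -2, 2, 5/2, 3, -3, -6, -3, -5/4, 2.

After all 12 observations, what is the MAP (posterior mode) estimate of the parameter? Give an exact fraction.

obs 1: x=0 → posterior Normal(4/7, 12/7)
obs 2: x=5/2 → posterior Normal(13/16, 3/2)
obs 3: x=5 → posterior Normal(23/18, 4/3)
obs 4: x=-2 → posterior Normal(19/20, 6/5)
obs 5: x=2 → posterior Normal(23/22, 12/11)
obs 6: x=5/2 → posterior Normal(7/6, 1)
obs 7: x=3 → posterior Normal(17/13, 12/13)
obs 8: x=-3 → posterior Normal(1, 6/7)
obs 9: x=-6 → posterior Normal(8/15, 4/5)
obs 10: x=-3 → posterior Normal(5/16, 3/4)
obs 11: x=-5/4 → posterior Normal(15/68, 12/17)
obs 12: x=2 → posterior Normal(23/72, 2/3)

23/72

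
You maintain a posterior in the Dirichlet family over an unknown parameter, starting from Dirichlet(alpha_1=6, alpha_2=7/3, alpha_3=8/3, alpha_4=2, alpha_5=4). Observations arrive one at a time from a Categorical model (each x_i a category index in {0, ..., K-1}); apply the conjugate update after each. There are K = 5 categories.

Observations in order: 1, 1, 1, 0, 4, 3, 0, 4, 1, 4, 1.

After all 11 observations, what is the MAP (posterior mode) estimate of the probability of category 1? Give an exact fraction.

obs 1: x=1 → posterior Dirichlet(6, 10/3, 8/3, 2, 4)
obs 2: x=1 → posterior Dirichlet(6, 13/3, 8/3, 2, 4)
obs 3: x=1 → posterior Dirichlet(6, 16/3, 8/3, 2, 4)
obs 4: x=0 → posterior Dirichlet(7, 16/3, 8/3, 2, 4)
obs 5: x=4 → posterior Dirichlet(7, 16/3, 8/3, 2, 5)
obs 6: x=3 → posterior Dirichlet(7, 16/3, 8/3, 3, 5)
obs 7: x=0 → posterior Dirichlet(8, 16/3, 8/3, 3, 5)
obs 8: x=4 → posterior Dirichlet(8, 16/3, 8/3, 3, 6)
obs 9: x=1 → posterior Dirichlet(8, 19/3, 8/3, 3, 6)
obs 10: x=4 → posterior Dirichlet(8, 19/3, 8/3, 3, 7)
obs 11: x=1 → posterior Dirichlet(8, 22/3, 8/3, 3, 7)

19/69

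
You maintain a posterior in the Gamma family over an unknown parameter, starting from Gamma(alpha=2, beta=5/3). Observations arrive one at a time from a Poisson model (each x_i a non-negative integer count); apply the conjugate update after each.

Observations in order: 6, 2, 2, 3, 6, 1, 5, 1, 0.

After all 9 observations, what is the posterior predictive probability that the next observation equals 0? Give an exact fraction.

obs 1: x=6 → posterior Gamma(8, 8/3)
obs 2: x=2 → posterior Gamma(10, 11/3)
obs 3: x=2 → posterior Gamma(12, 14/3)
obs 4: x=3 → posterior Gamma(15, 17/3)
obs 5: x=6 → posterior Gamma(21, 20/3)
obs 6: x=1 → posterior Gamma(22, 23/3)
obs 7: x=5 → posterior Gamma(27, 26/3)
obs 8: x=1 → posterior Gamma(28, 29/3)
obs 9: x=0 → posterior Gamma(28, 32/3)

1393796574908163946345982392040522594123776/17135833820132164693504609167575836181640625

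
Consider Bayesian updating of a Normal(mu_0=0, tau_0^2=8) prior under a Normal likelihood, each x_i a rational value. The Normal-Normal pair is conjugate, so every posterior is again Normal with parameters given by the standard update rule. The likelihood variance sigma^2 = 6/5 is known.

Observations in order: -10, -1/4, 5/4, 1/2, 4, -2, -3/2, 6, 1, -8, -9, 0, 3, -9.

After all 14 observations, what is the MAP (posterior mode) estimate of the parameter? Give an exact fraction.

obs 1: x=-10 → posterior Normal(-200/23, 24/23)
obs 2: x=-1/4 → posterior Normal(-205/43, 24/43)
obs 3: x=5/4 → posterior Normal(-20/7, 8/21)
obs 4: x=1/2 → posterior Normal(-170/83, 24/83)
obs 5: x=4 → posterior Normal(-90/103, 24/103)
obs 6: x=-2 → posterior Normal(-130/123, 8/41)
obs 7: x=-3/2 → posterior Normal(-160/143, 24/143)
obs 8: x=6 → posterior Normal(-40/163, 24/163)
obs 9: x=1 → posterior Normal(-20/183, 8/61)
obs 10: x=-8 → posterior Normal(-180/203, 24/203)
obs 11: x=-9 → posterior Normal(-360/223, 24/223)
obs 12: x=0 → posterior Normal(-40/27, 8/81)
obs 13: x=3 → posterior Normal(-300/263, 24/263)
obs 14: x=-9 → posterior Normal(-480/283, 24/283)

-480/283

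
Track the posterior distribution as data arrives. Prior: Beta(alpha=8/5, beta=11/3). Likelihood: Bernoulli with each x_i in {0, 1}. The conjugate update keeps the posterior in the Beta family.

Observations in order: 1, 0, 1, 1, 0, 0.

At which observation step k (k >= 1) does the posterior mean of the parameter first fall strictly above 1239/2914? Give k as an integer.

obs 1: x=1 → posterior Beta(13/5, 11/3)
obs 2: x=0 → posterior Beta(13/5, 14/3)
obs 3: x=1 → posterior Beta(18/5, 14/3)
obs 4: x=1 → posterior Beta(23/5, 14/3)
obs 5: x=0 → posterior Beta(23/5, 17/3)
obs 6: x=0 → posterior Beta(23/5, 20/3)

k = 3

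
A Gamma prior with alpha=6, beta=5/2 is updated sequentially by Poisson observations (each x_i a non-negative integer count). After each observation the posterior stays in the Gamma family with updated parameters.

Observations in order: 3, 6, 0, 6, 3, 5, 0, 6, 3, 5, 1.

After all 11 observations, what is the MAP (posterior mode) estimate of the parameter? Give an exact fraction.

obs 1: x=3 → posterior Gamma(9, 7/2)
obs 2: x=6 → posterior Gamma(15, 9/2)
obs 3: x=0 → posterior Gamma(15, 11/2)
obs 4: x=6 → posterior Gamma(21, 13/2)
obs 5: x=3 → posterior Gamma(24, 15/2)
obs 6: x=5 → posterior Gamma(29, 17/2)
obs 7: x=0 → posterior Gamma(29, 19/2)
obs 8: x=6 → posterior Gamma(35, 21/2)
obs 9: x=3 → posterior Gamma(38, 23/2)
obs 10: x=5 → posterior Gamma(43, 25/2)
obs 11: x=1 → posterior Gamma(44, 27/2)

86/27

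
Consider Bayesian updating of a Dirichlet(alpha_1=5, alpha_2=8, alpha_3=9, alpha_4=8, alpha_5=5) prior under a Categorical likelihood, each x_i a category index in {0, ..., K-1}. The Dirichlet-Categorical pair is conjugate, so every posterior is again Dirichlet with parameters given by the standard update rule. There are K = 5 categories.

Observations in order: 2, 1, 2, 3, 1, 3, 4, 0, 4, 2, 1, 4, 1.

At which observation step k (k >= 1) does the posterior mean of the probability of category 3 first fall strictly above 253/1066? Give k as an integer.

obs 1: x=2 → posterior Dirichlet(5, 8, 10, 8, 5)
obs 2: x=1 → posterior Dirichlet(5, 9, 10, 8, 5)
obs 3: x=2 → posterior Dirichlet(5, 9, 11, 8, 5)
obs 4: x=3 → posterior Dirichlet(5, 9, 11, 9, 5)
obs 5: x=1 → posterior Dirichlet(5, 10, 11, 9, 5)
obs 6: x=3 → posterior Dirichlet(5, 10, 11, 10, 5)
obs 7: x=4 → posterior Dirichlet(5, 10, 11, 10, 6)
obs 8: x=0 → posterior Dirichlet(6, 10, 11, 10, 6)
obs 9: x=4 → posterior Dirichlet(6, 10, 11, 10, 7)
obs 10: x=2 → posterior Dirichlet(6, 10, 12, 10, 7)
obs 11: x=1 → posterior Dirichlet(6, 11, 12, 10, 7)
obs 12: x=4 → posterior Dirichlet(6, 11, 12, 10, 8)
obs 13: x=1 → posterior Dirichlet(6, 12, 12, 10, 8)

k = 6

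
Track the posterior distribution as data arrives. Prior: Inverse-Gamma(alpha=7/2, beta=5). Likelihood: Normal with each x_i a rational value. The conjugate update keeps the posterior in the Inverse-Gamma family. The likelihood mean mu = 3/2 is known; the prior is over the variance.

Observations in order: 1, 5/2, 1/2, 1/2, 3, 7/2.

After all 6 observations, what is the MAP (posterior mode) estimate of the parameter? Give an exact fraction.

obs 1: x=1 → posterior Inverse-Gamma(4, 41/8)
obs 2: x=5/2 → posterior Inverse-Gamma(9/2, 45/8)
obs 3: x=1/2 → posterior Inverse-Gamma(5, 49/8)
obs 4: x=1/2 → posterior Inverse-Gamma(11/2, 53/8)
obs 5: x=3 → posterior Inverse-Gamma(6, 31/4)
obs 6: x=7/2 → posterior Inverse-Gamma(13/2, 39/4)

13/10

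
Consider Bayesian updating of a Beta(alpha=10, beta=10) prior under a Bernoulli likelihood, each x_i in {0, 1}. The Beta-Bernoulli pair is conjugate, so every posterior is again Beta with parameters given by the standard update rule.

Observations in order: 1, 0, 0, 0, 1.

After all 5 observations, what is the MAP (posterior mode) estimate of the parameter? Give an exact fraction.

11/23

obs 1: x=1 → posterior Beta(11, 10)
obs 2: x=0 → posterior Beta(11, 11)
obs 3: x=0 → posterior Beta(11, 12)
obs 4: x=0 → posterior Beta(11, 13)
obs 5: x=1 → posterior Beta(12, 13)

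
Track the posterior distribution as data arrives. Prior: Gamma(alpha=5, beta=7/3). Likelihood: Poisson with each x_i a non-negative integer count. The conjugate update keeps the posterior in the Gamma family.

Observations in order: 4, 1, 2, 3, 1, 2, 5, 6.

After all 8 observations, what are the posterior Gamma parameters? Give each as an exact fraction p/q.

obs 1: x=4 → posterior Gamma(9, 10/3)
obs 2: x=1 → posterior Gamma(10, 13/3)
obs 3: x=2 → posterior Gamma(12, 16/3)
obs 4: x=3 → posterior Gamma(15, 19/3)
obs 5: x=1 → posterior Gamma(16, 22/3)
obs 6: x=2 → posterior Gamma(18, 25/3)
obs 7: x=5 → posterior Gamma(23, 28/3)
obs 8: x=6 → posterior Gamma(29, 31/3)

alpha=29, beta=31/3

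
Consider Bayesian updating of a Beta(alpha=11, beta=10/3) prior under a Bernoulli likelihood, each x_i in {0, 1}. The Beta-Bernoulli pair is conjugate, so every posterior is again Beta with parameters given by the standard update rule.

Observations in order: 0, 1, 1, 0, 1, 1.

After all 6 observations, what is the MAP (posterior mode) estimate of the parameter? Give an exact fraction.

42/55

obs 1: x=0 → posterior Beta(11, 13/3)
obs 2: x=1 → posterior Beta(12, 13/3)
obs 3: x=1 → posterior Beta(13, 13/3)
obs 4: x=0 → posterior Beta(13, 16/3)
obs 5: x=1 → posterior Beta(14, 16/3)
obs 6: x=1 → posterior Beta(15, 16/3)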